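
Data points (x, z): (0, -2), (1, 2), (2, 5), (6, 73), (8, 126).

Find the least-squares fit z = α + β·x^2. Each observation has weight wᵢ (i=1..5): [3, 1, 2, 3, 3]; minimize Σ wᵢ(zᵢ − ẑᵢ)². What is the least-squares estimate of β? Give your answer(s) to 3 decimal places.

With design matrix M, MᵀWM = [[12, 309]; [309, 16209]] and MᵀWz = [603, 32118]ᵀ.
Δ = 12·16209 − 309² = 99027.
α = (603·16209 − 309·32118)/99027 = -16715/11003; β = (12·32118 − 309·603)/99027 = 22121/11003.

β = 2.010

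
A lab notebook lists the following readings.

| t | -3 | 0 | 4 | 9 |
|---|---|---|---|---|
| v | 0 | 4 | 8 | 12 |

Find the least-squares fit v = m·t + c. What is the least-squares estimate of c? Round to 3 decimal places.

c = 3.531

The normal system AᵀA·[m, c]ᵀ = Aᵀv is [[106, 10]; [10, 4]]·[m, c]ᵀ = [140, 24]ᵀ.
det = 106·4 − 10² = 324.
m = (140·4 − 10·24)/324 = 80/81; c = (106·24 − 10·140)/324 = 286/81.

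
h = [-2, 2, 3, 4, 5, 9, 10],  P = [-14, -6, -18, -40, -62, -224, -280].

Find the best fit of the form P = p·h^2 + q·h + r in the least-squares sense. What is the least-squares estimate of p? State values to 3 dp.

Normal-equation sums: Σh^2·h^2 = 17555, Σh^2·h = 1945, Σh^2 = 239, Σh·h = 239, Σh = 31, Σ1 = 7.
For XᵀP: Σh^2·P = -48576, Σh·P = -5324, ΣP = -644.
Solving the 3×3 system (Gaussian elimination) gives p = -897356/296769, q = 609130/296769, r = 402/187.

p = -3.024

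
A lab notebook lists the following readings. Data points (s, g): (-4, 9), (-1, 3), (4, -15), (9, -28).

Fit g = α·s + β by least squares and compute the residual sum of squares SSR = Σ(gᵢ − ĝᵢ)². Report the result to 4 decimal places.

From the data, Σs·s = 114, Σs = 8, Σ1 = 4.
And Σs·g = -351, Σg = -31.
Normal equations: [[114, 8]; [8, 4]]·[α, β]ᵀ = [-351, -31]ᵀ.
Eliminating β: 4·(row 1) − 8·(row 2) gives 392·α = 4·(-351) − 8·(-31) = -1156, so α = -289/98.
Then β = ((-31) − 8·(-289/98))/4 = -363/196.
Residuals: -185/196, 373/196, -265/196, 11/28; SSR = 1273/196.

SSR = 6.4949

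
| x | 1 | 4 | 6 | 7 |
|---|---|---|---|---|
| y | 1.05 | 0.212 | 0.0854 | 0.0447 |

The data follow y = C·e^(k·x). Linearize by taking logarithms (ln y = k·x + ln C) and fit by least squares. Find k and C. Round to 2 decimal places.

Taking logs, ln y = k·x + ln C, so regress ln y on x.
Over the data: Σx = 18.0000, Σ(x)² = 102.0000, Σln y = -7.0706, Σx·ln y = -42.6728.
Normal system: [[102.0000, 18.0000]; [18.0000, 4]]·[k, ln C]ᵀ = [-42.6728, -7.0706]ᵀ.
Slope k = (n·Σx·ln y − Σx·Σln y)/(n·Σ(x)² − (Σx)²) = (4·-42.6728 − 18.0000·-7.0706)/84.0000 = -0.51692; ln C = (Σln y − k·Σx)/n = 0.55848, so C = exp(0.55848) = 1.74802.

k = -0.52, C = 1.75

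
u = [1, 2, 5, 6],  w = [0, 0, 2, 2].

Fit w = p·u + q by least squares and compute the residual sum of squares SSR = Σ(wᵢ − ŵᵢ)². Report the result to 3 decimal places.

SSR = 0.235

Forming MᵀM = [[66, 14]; [14, 4]] and Mᵀw = [22, 4]ᵀ gives MᵀM·[p, q]ᵀ = Mᵀw.
det = 66·4 − 14² = 68.
p = (22·4 − 14·4)/68 = 8/17; q = (66·4 − 14·22)/68 = -11/17.
Residuals: 3/17, -5/17, 5/17, -3/17; SSR = 4/17.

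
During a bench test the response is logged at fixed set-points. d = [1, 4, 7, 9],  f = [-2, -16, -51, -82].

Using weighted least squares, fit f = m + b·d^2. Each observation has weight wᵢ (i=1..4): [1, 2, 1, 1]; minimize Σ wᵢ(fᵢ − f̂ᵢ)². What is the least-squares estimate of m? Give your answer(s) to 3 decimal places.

m = -0.411

The normal equations are: 5·m + 163·b = -167;  163·m + 9475·b = -9655.
Determinant 5·9475 − 163² = 20806.
m = ((-167)·9475 − 163·(-9655))/20806 = -4280/10403; b = (5·(-9655) − 163·(-167))/20806 = -10527/10403.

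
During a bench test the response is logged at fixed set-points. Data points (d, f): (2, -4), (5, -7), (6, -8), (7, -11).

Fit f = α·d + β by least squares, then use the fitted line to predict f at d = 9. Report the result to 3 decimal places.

Setting ∂/∂α … = 0 gives: 114·α + 20·β = -168;  20·α + 4·β = -30.
det = 114·4 − 20² = 56.
α = ((-168)·4 − 20·(-30))/56 = -9/7; β = (114·(-30) − 20·(-168))/56 = -15/14.
At d = 9: f̂ = (-9/7)·(9) + (-15/14)·(1) = -177/14.

f̂ = -12.643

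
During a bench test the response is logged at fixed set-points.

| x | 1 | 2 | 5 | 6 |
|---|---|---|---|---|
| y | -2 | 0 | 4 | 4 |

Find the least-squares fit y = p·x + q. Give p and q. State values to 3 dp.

p = 1.235, q = -2.824

Compute the Gram sums: Σx·x = 66, Σx = 14, Σ1 = 4.
And Σx·y = 42, Σy = 6.
Normal equations: [[66, 14]; [14, 4]]·[p, q]ᵀ = [42, 6]ᵀ.
Eliminating q: 4·(row 1) − 14·(row 2) gives 68·p = 4·42 − 14·6 = 84, so p = 21/17.
Then q = (6 − 14·(21/17))/4 = -48/17.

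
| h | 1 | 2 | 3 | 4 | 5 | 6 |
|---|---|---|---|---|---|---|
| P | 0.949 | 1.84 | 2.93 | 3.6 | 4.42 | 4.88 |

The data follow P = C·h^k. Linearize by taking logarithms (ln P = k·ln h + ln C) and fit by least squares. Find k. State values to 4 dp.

k = 0.9333

Let Y = ln P. Fitting Y = k·ln h + ln C by least squares:
Σln h = 6.5793, Σ(ln h)² = 9.4099, Σln P = 5.9846, Σln h·ln P = 8.6115.
Normal system: [[9.4099, 6.5793]; [6.5793, 6]]·[k, ln C]ᵀ = [8.6115, 5.9846]ᵀ.
Δ = 9.4099·6 − (6.5793)² = 13.1729; k = (8.6115·6 − 6.5793·5.9846)/13.1729 = 0.93331, ln C = (9.4099·5.9846 − 6.5793·8.6115)/13.1729 = -0.02597.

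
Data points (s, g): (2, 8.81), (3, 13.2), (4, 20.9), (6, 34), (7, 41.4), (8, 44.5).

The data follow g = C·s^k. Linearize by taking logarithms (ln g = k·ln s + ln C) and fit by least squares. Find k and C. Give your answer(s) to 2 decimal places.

k = 1.22, C = 3.70

With ln gᵢ as the transformed response and ln sᵢ as the regressor:
Sums: Σln s = 8.9952, Σ(ln s)² = 14.9303, Σln g = 18.8410, Σln s·ln g = 30.0129.
Normal system: [[14.9303, 8.9952]; [8.9952, 6]]·[k, ln C]ᵀ = [30.0129, 18.8410]ᵀ.
Slope k = (n·Σln s·ln g − Σln s·Σln g)/(n·Σ(ln s)² − (Σln s)²) = (6·30.0129 − 8.9952·18.8410)/8.6686 = 1.22278; ln C = (Σln g − k·Σln s)/n = 1.30698, so C = exp(1.30698) = 3.69501.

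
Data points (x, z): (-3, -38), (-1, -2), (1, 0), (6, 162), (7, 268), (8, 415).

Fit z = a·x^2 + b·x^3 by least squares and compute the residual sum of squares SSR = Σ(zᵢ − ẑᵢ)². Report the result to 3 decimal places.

MᵀM·[a, b]ᵀ = Mᵀz reads: 7876·a + 57108·b = 45180;  57108·a + 427180·b = 340424.
(Σx^2·x^2 = 7876, Σx^2·x^3 = 57108, Σx^3·x^3 = 427180, Σx^2·z = 45180, Σx^3·z = 340424.)
det = 7876·427180 − 57108² = 103146016.
a = (45180·427180 − 57108·340424)/103146016 = -8808837/6446626; b = (7876·340424 − 57108·45180)/103146016 = 6314999/6446626.
Residuals: 2406359/3223313, 1115292/3223313, 1246919/3223313, -1284120/3223313, -3357938/3223313, 2917935/3223313; SSR = 9315975/3223313.

SSR = 2.890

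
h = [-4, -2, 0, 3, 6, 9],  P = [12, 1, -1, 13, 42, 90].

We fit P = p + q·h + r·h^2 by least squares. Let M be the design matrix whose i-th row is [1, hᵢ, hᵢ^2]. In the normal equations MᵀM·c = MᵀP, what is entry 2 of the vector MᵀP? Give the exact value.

Entry 2 ↔ basis h, so (MᵀP)_{2} = Σᵢ (h)·Pᵢ = (-4)·(12) + (-2)·(1) + (0)·(-1) + (3)·(13) + (6)·(42) + (9)·(90) = 1051.

1051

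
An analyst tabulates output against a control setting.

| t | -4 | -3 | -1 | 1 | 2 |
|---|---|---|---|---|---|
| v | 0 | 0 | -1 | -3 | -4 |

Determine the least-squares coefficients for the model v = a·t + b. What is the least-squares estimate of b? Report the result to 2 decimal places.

b = -2.29

The normal equations are: 31·a + (-5)·b = -10;  (-5)·a + 5·b = -8.
Δ = 31·5 − (-5)² = 130.
a = ((-10)·5 − (-5)·(-8))/130 = -9/13; b = (31·(-8) − (-5)·(-10))/130 = -149/65.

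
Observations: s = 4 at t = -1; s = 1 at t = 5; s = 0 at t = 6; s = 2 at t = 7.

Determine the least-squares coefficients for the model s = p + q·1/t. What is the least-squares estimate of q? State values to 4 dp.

q = -2.5835

Entries of AᵀA: Σ1 = 4, Σ1/t = -103/210, Σ1/t·1/t = 47989/44100.
Moment sums: Σs = 7, Σ1/t·s = -123/35.
det = 4·(47989/44100) − (-103/210)² = 60449/14700.
p = (7·(47989/44100) − (-103/210)·(-123/35))/(60449/14700) = 259909/181347; q = (4·(-123/35) − (-103/210)·7)/(60449/14700) = -156170/60449.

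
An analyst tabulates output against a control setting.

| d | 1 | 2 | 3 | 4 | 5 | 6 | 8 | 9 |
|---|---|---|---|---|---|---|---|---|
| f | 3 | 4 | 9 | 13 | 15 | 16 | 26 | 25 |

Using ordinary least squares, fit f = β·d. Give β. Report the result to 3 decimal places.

The normal system AᵀA·[β]ᵀ = Aᵀf is [[236]]·[β]ᵀ = [694]ᵀ.
Hence β = 694 / 236 ≈ 2.94068.

β = 2.941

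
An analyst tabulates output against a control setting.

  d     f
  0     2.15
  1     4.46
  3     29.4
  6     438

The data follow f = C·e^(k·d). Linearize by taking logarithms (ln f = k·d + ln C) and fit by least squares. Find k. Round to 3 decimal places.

Let Y = ln f. Fitting Y = k·d + ln C by least squares:
XᵀX = [[46.0000, 10.0000]; [10.0000, 4]], rhs = [48.1314, 11.7238]ᵀ  (here Σd = 10.0000, Σ(d)² = 46.0000, Σln f = 11.7238, Σd·ln f = 48.1314).
Δ = 46.0000·4 − (10.0000)² = 84.0000; k = (48.1314·4 − 10.0000·11.7238)/84.0000 = 0.89628, ln C = (46.0000·11.7238 − 10.0000·48.1314)/84.0000 = 0.69026.

k = 0.896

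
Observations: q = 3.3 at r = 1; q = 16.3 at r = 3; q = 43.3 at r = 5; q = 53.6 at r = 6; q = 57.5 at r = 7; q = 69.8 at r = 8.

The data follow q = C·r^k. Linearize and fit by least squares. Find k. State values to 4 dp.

Let Y = ln q. Fitting Y = k·ln r + ln C by least squares:
Σln r = 8.5252, Σ(ln r)² = 15.1183, Σln q = 20.0322, Σln r·ln q = 32.9780.
Equations: 15.1183·k + 8.5252·ln C = 32.9780;  8.5252·k + 6·ln C = 20.0322.
Δ = 15.1183·6 − (8.5252)² = 18.0313; k = (32.9780·6 − 8.5252·20.0322)/18.0313 = 1.50238, ln C = (15.1183·20.0322 − 8.5252·32.9780)/18.0313 = 1.20403.

k = 1.5024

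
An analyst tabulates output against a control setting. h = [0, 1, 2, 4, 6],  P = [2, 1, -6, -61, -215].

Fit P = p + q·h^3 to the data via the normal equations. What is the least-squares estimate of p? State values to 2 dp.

Compute the Gram sums: Σ1 = 5, Σh^3 = 289, Σh^3·h^3 = 50817.
Moment sums: ΣP = -279, Σh^3·P = -50391.
Normal equations: [[5, 289]; [289, 50817]]·[p, q]ᵀ = [-279, -50391]ᵀ.
Eliminating q: 50817·(row 1) − 289·(row 2) gives 170564·p = 50817·(-279) − 289·(-50391) = 385056, so p = 96264/42641.
Then q = ((-50391) − 289·(96264/42641))/50817 = -42831/42641.

p = 2.26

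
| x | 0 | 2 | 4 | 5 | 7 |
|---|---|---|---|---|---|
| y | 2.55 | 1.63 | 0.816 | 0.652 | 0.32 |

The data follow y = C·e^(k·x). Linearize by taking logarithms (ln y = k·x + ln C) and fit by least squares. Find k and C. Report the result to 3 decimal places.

With ln yᵢ as the transformed response and xᵢ as the regressor:
AᵀA = [[94.0000, 18.0000]; [18.0000, 5]], rhs = [-9.9508, -0.3458]ᵀ  (here Σx = 18.0000, Σ(x)² = 94.0000, Σln y = -0.3458, Σx·ln y = -9.9508).
Solving (det = 146.0000): k = -0.29815, ln C = 1.00416, so C = exp(1.00416) = 2.72962.

k = -0.298, C = 2.730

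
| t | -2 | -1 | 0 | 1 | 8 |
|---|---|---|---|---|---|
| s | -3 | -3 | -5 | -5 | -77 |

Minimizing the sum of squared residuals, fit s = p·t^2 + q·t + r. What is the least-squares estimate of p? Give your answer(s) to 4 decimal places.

p = -0.9209

Setting ∂/∂p … = 0 gives: 4114·p + 504·q + 70·r = -4948;  504·p + 70·q + 6·r = -612;  70·p + 6·q + 5·r = -93.
Row-reducing yields p = -23501/25519, q = -46167/25519, r = -90239/25519.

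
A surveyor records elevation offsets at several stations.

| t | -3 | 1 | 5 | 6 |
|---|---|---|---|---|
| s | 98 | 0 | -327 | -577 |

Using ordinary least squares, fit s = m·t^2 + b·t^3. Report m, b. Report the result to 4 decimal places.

The normal system AᵀA·[m, b]ᵀ = Aᵀs is [[2003, 10659]; [10659, 63011]]·[m, b]ᵀ = [-28065, -168153]ᵀ.
det = 2003·63011 − 10659² = 12596752.
m = ((-28065)·63011 − 10659·(-168153))/12596752 = 2992389/1574594; b = (2003·(-168153) − 10659·(-28065))/12596752 = -4708203/1574594.

m = 1.9004, b = -2.9901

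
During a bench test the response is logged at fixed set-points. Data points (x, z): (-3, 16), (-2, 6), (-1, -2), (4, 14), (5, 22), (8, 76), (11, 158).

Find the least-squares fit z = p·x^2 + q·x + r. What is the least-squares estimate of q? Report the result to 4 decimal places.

q = -2.0901

Compute the Gram sums: Σx^2·x^2 = 19716, Σx^2·x = 1996, Σx^2 = 240, Σx·x = 240, Σx = 22, Σ1 = 7.
For Aᵀz: Σx^2·z = 24922, Σx·z = 2454, Σz = 290.
Normal equations: [[19716, 1996, 240]; [1996, 240, 22]; [240, 22, 7]]·[p, q, r]ᵀ = [24922, 2454, 290]ᵀ.
Row-reducing yields p = 281689/184124, q = -384841/184124, r = -410207/92062.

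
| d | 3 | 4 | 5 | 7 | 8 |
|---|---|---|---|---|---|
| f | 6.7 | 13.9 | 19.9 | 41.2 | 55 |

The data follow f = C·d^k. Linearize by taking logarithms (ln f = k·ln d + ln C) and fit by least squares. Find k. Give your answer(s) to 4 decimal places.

k = 2.1039

Linearized form: ln f = k·ln d + ln C. From the 5 transformed points,
Over the data: Σln d = 8.1197, Σ(ln d)² = 13.8297, Σln f = 15.2505, Σln d·ln f = 26.1204.
Normal system: [[13.8297, 8.1197]; [8.1197, 5]]·[k, ln C]ᵀ = [26.1204, 15.2505]ᵀ.
Solving (det = 3.2190): k = 2.10395, ln C = -0.36659.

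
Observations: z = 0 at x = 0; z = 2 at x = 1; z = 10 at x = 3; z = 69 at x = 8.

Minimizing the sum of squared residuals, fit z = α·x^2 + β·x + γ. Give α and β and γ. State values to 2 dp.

α = 1.05, β = 0.15, γ = 0.29

With design matrix A, AᵀA = [[4178, 540, 74]; [540, 74, 12]; [74, 12, 4]] and Aᵀz = [4508, 584, 81]ᵀ.
Row-reducing yields α = 5923/5618, β = 8/53, γ = 1645/5618.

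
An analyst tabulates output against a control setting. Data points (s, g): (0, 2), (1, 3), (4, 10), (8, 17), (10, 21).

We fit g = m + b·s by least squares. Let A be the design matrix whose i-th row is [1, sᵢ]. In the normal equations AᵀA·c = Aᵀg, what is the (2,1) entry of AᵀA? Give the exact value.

23

Row 2 ↔ basis s, column 1 ↔ basis 1, so (AᵀA)_{2,1} = Σᵢ s = (0)·(1) + (1)·(1) + (4)·(1) + (8)·(1) + (10)·(1) = 23.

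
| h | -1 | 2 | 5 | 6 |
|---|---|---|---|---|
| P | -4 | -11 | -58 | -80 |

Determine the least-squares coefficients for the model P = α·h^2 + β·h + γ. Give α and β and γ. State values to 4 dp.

α = -2.1061, β = -0.4364, γ = -2.1909

The normal equations are: 1938·α + 348·β + 66·γ = -4378;  348·α + 66·β + 12·γ = -788;  66·α + 12·β + 4·γ = -153.
Solving the 3×3 system (Gaussian elimination) gives α = -139/66, β = -24/55, γ = -241/110.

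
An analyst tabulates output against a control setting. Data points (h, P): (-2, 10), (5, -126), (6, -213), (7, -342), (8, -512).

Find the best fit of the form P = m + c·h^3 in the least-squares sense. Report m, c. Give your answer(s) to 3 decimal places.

Sums needed: Σ1 = 5, Σh^3 = 1188, Σh^3·h^3 = 442138.
And ΣP = -1183, Σh^3·P = -441288.
Determinant 5·442138 − 1188² = 799346.
m = ((-1183)·442138 − 1188·(-441288))/799346 = 600445/399673; c = (5·(-441288) − 1188·(-1183))/799346 = -400518/399673.

m = 1.502, c = -1.002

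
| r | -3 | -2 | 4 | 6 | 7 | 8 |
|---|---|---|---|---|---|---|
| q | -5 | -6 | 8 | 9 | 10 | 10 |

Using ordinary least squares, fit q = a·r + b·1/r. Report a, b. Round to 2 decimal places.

Entries of XᵀX: Σr·r = 178, Σr·1/r = 6, Σ1/r·1/r = 13757/28224.
Right-hand side: Σr·q = 263, Σ1/r·q = 911/84.
det = 178·(13757/28224) − 6² = 716341/14112.
a = (263·(13757/28224) − 6·(911/84))/(716341/14112) = 1781515/1432682; b = (178·(911/84) − 6·263)/(716341/14112) = 4973808/716341.

a = 1.24, b = 6.94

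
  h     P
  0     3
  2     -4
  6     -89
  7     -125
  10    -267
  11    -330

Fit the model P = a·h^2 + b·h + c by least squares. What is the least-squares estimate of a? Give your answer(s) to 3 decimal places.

Compute the Gram sums: Σh^2·h^2 = 28354, Σh^2·h = 2898, Σh^2 = 310, Σh·h = 310, Σh = 36, Σ1 = 6.
And Σh^2·P = -75975, Σh·P = -7717, ΣP = -812.
So MᵀM·[a, b, c]ᵀ = MᵀP: [[28354, 2898, 310]; [2898, 310, 36]; [310, 36, 6]]·[a, b, c]ᵀ = [-75975, -7717, -812]ᵀ.
Row-reducing yields a = -183695/61699, b = 322165/123398, c = 15862/5609.

a = -2.977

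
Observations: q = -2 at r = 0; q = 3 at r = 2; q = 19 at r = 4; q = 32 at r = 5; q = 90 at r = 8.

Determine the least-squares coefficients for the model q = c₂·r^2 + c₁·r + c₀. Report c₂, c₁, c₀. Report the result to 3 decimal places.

c₂ = 1.554, c₁ = -0.972, c₀ = -1.788

With design matrix M, MᵀM = [[4993, 709, 109]; [709, 109, 19]; [109, 19, 5]] and Mᵀq = [6876, 962, 142]ᵀ.
Solving the 3×3 system (Gaussian elimination) gives c₂ = 18244/11739, c₁ = -11407/11739, c₀ = -6995/3913.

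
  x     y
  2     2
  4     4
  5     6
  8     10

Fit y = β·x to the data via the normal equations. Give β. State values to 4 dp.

β = 1.1927

Compute the Gram sums: Σx·x = 109.
And Σx·y = 130.
MᵀM·[β]ᵀ = Mᵀy becomes [[109]]·[β]ᵀ = [130]ᵀ.
β = 130/109 = 1.19266.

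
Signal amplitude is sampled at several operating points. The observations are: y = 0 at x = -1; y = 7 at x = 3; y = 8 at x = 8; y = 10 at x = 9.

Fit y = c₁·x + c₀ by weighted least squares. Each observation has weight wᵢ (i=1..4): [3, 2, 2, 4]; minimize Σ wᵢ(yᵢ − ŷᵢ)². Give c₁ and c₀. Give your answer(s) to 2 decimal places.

AᵀWA·[c₁, c₀]ᵀ = AᵀWy reads: 473·c₁ + 55·c₀ = 530;  55·c₁ + 11·c₀ = 70.
(Σwᵢ·x·x = 473, Σwᵢ·x = 55, Σwᵢ·1 = 11, Σwᵢ·x·y = 530, Σwᵢ·y = 70.)
Determinant 473·11 − 55² = 2178.
c₁ = (530·11 − 55·70)/2178 = 10/11; c₀ = (473·70 − 55·530)/2178 = 20/11.

c₁ = 0.91, c₀ = 1.82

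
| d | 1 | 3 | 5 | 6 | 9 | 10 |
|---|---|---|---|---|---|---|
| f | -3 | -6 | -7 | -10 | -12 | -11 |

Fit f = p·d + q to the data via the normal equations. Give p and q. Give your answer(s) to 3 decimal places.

p = -0.949, q = -2.787

Compute the Gram sums: Σd·d = 252, Σd = 34, Σ1 = 6.
And Σd·f = -334, Σf = -49.
AᵀA·[p, q]ᵀ = Aᵀf becomes [[252, 34]; [34, 6]]·[p, q]ᵀ = [-334, -49]ᵀ.
Δ = 252·6 − 34² = 356.
p = ((-334)·6 − 34·(-49))/356 = -169/178; q = (252·(-49) − 34·(-334))/356 = -248/89.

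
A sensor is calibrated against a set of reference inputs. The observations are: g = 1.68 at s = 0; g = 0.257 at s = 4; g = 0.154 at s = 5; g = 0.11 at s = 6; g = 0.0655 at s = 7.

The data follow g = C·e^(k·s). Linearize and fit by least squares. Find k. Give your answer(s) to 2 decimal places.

k = -0.46

Linearized form: ln g = k·s + ln C. From the 5 transformed points,
Sums: Σs = 22.0000, Σ(s)² = 126.0000, Σln g = -7.6437, Σs·ln g = -47.1123.
Normal system: [[126.0000, 22.0000]; [22.0000, 5]]·[k, ln C]ᵀ = [-47.1123, -7.6437]ᵀ.
Slope k = (n·Σs·ln g − Σs·Σln g)/(n·Σ(s)² − (Σs)²) = (5·-47.1123 − 22.0000·-7.6437)/146.0000 = -0.46165; ln C = (Σln g − k·Σs)/n = 0.50253.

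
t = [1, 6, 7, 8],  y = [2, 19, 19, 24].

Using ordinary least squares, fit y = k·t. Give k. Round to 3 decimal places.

k = 2.940

Setting ∂/∂k … = 0 gives: 150·k = 441.
k = 441/150 = 2.94.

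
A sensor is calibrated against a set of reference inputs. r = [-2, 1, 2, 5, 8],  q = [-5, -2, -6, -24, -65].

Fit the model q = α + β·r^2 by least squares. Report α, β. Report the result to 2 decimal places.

α = -0.98, β = -0.99

From the data, Σ1 = 5, Σr^2 = 98, Σr^2·r^2 = 4754.
For Aᵀq: Σq = -102, Σr^2·q = -4806.
AᵀA·[α, β]ᵀ = Aᵀq becomes [[5, 98]; [98, 4754]]·[α, β]ᵀ = [-102, -4806]ᵀ.
Eliminating β: 4754·(row 1) − 98·(row 2) gives 14166·α = 4754·(-102) − 98·(-4806) = -13920, so α = -2320/2361.
Then β = ((-4806) − 98·(-2320/2361))/4754 = -2339/2361.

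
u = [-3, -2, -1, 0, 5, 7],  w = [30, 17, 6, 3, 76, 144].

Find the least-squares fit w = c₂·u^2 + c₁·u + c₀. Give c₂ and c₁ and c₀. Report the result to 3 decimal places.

XᵀX·[c₂, c₁, c₀]ᵀ = Xᵀw reads: 3124·c₂ + 432·c₁ + 88·c₀ = 9300;  432·c₂ + 88·c₁ + 6·c₀ = 1258;  88·c₂ + 6·c₁ + 6·c₀ = 276.
(Σu^2·u^2 = 3124, Σu^2·u = 432, Σu^2 = 88, Σu·u = 88, Σu = 6, Σ1 = 6, Σu^2·w = 9300, Σu·w = 1258, Σw = 276.)
Row-reducing yields c₂ = 34821/11999, c₁ = -2383/11999, c₀ = 43629/11999.

c₂ = 2.902, c₁ = -0.199, c₀ = 3.636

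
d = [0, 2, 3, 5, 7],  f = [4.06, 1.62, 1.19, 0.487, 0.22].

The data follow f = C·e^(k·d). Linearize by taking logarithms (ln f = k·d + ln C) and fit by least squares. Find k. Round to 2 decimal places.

Taking logs, ln f = k·d + ln C, so regress ln f on d.
Σd = 17.0000, Σ(d)² = 87.0000, Σln f = -0.1761, Σd·ln f = -12.7096.
Equations: 87.0000·k + 17.0000·ln C = -12.7096;  17.0000·k + 5·ln C = -0.1761.
Solving (det = 146.0000): k = -0.41476, ln C = 1.37498.

k = -0.41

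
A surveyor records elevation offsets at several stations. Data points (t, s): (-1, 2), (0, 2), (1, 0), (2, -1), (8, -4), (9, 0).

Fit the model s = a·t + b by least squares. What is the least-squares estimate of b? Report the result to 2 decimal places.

b = 0.98

Entries of MᵀM: Σt·t = 151, Σt = 19, Σ1 = 6.
Moment sums: Σt·s = -36, Σs = -1.
Δ = 151·6 − 19² = 545.
a = ((-36)·6 − 19·(-1))/545 = -197/545; b = (151·(-1) − 19·(-36))/545 = 533/545.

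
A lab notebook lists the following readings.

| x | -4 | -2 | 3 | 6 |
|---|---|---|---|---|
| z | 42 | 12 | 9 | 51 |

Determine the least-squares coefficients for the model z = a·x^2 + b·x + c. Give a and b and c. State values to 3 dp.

a = 1.908, b = -2.832, c = -0.373

Normal-equation sums: Σx^2·x^2 = 1649, Σx^2·x = 171, Σx^2 = 65, Σx·x = 65, Σx = 3, Σ1 = 4.
Right-hand side: Σx^2·z = 2637, Σx·z = 141, Σz = 114.
So AᵀA·[a, b, c]ᵀ = Aᵀz: [[1649, 171, 65]; [171, 65, 3]; [65, 3, 4]]·[a, b, c]ᵀ = [2637, 141, 114]ᵀ.
Row-reducing yields a = 16977/8900, b = -25203/8900, c = -831/2225.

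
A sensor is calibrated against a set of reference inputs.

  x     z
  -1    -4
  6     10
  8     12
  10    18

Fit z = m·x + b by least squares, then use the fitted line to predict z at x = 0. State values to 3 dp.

From the data, Σx·x = 201, Σx = 23, Σ1 = 4.
Right-hand side: Σx·z = 340, Σz = 36.
det = 201·4 − 23² = 275.
m = (340·4 − 23·36)/275 = 532/275; b = (201·36 − 23·340)/275 = -584/275.
At x = 0: ẑ = (532/275)·(0) + (-584/275)·(1) = -584/275.

ẑ = -2.124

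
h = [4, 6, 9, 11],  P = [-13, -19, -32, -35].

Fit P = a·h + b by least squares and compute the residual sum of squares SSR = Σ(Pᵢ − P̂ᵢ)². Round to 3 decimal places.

SSR = 7.638

Entries of XᵀX: Σh·h = 254, Σh = 30, Σ1 = 4.
Right-hand side: Σh·P = -839, ΣP = -99.
Normal equations: [[254, 30]; [30, 4]]·[a, b]ᵀ = [-839, -99]ᵀ.
Δ = 254·4 − 30² = 116.
a = ((-839)·4 − 30·(-99))/116 = -193/58; b = (254·(-99) − 30·(-839))/116 = 6/29.
Residuals: 3/29, 22/29, -131/58, 81/58; SSR = 443/58.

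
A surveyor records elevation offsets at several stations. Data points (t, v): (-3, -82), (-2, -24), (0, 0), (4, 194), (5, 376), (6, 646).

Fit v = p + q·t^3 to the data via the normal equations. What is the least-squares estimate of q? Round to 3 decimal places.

q = 2.997

AᵀA·[p, q]ᵀ = Aᵀv reads: 6·p + 370·q = 1110;  370·p + 67170·q = 201358.
Eliminating q: 67170·(row 1) − 370·(row 2) gives 266120·p = 67170·1110 − 370·201358 = 56240, so p = 1406/6653.
Then q = (201358 − 370·(1406/6653))/67170 = 99681/33265.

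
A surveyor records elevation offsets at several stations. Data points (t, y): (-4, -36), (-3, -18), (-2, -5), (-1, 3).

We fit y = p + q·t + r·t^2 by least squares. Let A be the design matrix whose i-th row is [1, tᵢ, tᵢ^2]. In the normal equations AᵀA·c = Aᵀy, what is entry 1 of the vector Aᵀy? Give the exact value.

-56

Entry 1 ↔ basis 1, so (Aᵀy)_{1} = Σᵢ yᵢ = (1)·(-36) + (1)·(-18) + (1)·(-5) + (1)·(3) = -56.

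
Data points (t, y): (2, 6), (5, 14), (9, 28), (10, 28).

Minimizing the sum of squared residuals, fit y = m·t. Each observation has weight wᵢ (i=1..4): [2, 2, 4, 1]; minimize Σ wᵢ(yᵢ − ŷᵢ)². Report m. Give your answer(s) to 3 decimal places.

m = 3.012

From the data, Σwᵢ·t·t = 482.
Moment sums: Σwᵢ·t·y = 1452.
MᵀWM·[m]ᵀ = MᵀWy becomes [[482]]·[m]ᵀ = [1452]ᵀ.
Hence m = 1452 / 482 ≈ 3.01245.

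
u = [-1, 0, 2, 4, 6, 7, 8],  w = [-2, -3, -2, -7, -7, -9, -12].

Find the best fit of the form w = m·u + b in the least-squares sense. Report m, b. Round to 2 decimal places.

From the data, Σu·u = 170, Σu = 26, Σ1 = 7.
And Σu·w = -231, Σw = -42.
XᵀX·[m, b]ᵀ = Xᵀw becomes [[170, 26]; [26, 7]]·[m, b]ᵀ = [-231, -42]ᵀ.
Eliminating b: 7·(row 1) − 26·(row 2) gives 514·m = 7·(-231) − 26·(-42) = -525, so m = -525/514.
Then b = ((-42) − 26·(-525/514))/7 = -567/257.

m = -1.02, b = -2.21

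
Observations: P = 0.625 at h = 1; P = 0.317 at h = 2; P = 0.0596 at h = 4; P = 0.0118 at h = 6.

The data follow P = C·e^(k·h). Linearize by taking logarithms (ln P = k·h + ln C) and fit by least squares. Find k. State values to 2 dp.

k = -0.80

Taking logs, ln P = k·h + ln C, so regress ln P on h.
Σh = 13.0000, Σ(h)² = 57.0000, Σln P = -8.8786, Σh·ln P = -40.6860.
Normal system: [[57.0000, 13.0000]; [13.0000, 4]]·[k, ln C]ᵀ = [-40.6860, -8.8786]ᵀ.
Δ = 57.0000·4 − (13.0000)² = 59.0000; k = (-40.6860·4 − 13.0000·-8.8786)/59.0000 = -0.80207, ln C = (57.0000·-8.8786 − 13.0000·-40.6860)/59.0000 = 0.38708.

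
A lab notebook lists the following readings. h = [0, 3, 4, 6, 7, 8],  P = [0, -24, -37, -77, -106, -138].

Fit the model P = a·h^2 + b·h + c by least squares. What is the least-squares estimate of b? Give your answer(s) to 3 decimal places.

b = -1.239

The normal system XᵀX·[a, b, c]ᵀ = XᵀP is [[8130, 1162, 174]; [1162, 174, 28]; [174, 28, 6]]·[a, b, c]ᵀ = [-17606, -2528, -382]ᵀ.
Solving the 3×3 system (Gaussian elimination) gives a = -3302/1671, b = -3452/2785, c = -4817/8355.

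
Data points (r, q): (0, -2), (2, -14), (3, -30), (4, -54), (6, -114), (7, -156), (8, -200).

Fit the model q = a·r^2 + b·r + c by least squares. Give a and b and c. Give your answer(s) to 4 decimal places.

Compute the Gram sums: Σr^2·r^2 = 8146, Σr^2·r = 1170, Σr^2 = 178, Σr·r = 178, Σr = 30, Σ1 = 7.
Right-hand side: Σr^2·q = -25738, Σr·q = -3710, Σq = -570.
Row-reducing yields a = -34871/11508, b = -2595/3836, c = -607/411.

a = -3.0302, b = -0.6765, c = -1.4769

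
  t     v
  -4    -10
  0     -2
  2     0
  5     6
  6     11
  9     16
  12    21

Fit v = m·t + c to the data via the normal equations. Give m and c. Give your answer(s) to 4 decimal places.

With design matrix M, MᵀM = [[306, 30]; [30, 7]] and Mᵀv = [532, 42]ᵀ.
Eliminating c: 7·(row 1) − 30·(row 2) gives 1242·m = 7·532 − 30·42 = 2464, so m = 1232/621.
Then c = (42 − 30·(1232/621))/7 = -518/207.

m = 1.9839, c = -2.5024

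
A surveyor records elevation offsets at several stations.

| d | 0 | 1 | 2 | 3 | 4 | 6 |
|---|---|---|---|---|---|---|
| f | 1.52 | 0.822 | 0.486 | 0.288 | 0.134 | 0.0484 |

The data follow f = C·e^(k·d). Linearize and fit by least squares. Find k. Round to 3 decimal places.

k = -0.578

Let Y = ln f. Fitting Y = k·d + ln C by least squares:
Sums: Σd = 16.0000, Σ(d)² = 66.0000, Σln f = -6.7818, Σd·ln f = -31.5827.
Normal system: [[66.0000, 16.0000]; [16.0000, 6]]·[k, ln C]ᵀ = [-31.5827, -6.7818]ᵀ.
Δ = 66.0000·6 − (16.0000)² = 140.0000; k = (-31.5827·6 − 16.0000·-6.7818)/140.0000 = -0.57848, ln C = (66.0000·-6.7818 − 16.0000·-31.5827)/140.0000 = 0.41231.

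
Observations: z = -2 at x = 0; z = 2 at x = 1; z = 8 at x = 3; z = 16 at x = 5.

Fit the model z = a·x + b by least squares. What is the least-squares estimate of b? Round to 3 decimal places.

Normal-equation sums: Σx·x = 35, Σx = 9, Σ1 = 4.
Right-hand side: Σx·z = 106, Σz = 24.
Eliminating b: 4·(row 1) − 9·(row 2) gives 59·a = 4·106 − 9·24 = 208, so a = 208/59.
Then b = (24 − 9·(208/59))/4 = -114/59.

b = -1.932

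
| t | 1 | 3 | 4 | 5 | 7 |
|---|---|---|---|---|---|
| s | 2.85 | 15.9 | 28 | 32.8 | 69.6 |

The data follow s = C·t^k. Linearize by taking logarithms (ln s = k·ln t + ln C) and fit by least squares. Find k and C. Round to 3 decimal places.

k = 1.611, C = 2.801

Linearized form: ln s = k·ln t + ln C. From the 5 transformed points,
Σln t = 6.0403, Σ(ln t)² = 9.5056, Σln s = 14.8790, Σln t·ln s = 21.5322.
Equations: 9.5056·k + 6.0403·ln C = 21.5322;  6.0403·k + 5·ln C = 14.8790.
Slope k = (n·Σln t·ln s − Σln t·Σln s)/(n·Σ(ln t)² − (Σln t)²) = (5·21.5322 − 6.0403·14.8790)/11.0434 = 1.61072; ln C = (Σln s − k·Σln t)/n = 1.02998, so C = exp(1.02998) = 2.80101.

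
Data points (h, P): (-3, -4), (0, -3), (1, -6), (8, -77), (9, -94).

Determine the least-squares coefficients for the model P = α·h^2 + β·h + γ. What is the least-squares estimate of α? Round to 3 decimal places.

α = -0.873

The normal system XᵀX·[α, β, γ]ᵀ = XᵀP is [[10739, 1215, 155]; [1215, 155, 15]; [155, 15, 5]]·[α, β, γ]ᵀ = [-12584, -1456, -184]ᵀ.
Row-reducing yields α = -985/1128, β = -4257/1880, γ = -4141/1410.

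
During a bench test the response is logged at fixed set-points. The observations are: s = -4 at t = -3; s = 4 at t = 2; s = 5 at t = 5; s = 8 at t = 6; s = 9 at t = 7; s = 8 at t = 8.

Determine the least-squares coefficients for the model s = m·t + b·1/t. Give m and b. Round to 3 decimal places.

m = 1.071, b = 3.280

Setting ∂/∂m … = 0 gives: 187·m + 6·b = 220;  6·m + (328049/705600)·b = 167/21.
(Σt·t = 187, Σt·1/t = 6, Σ1/t·1/t = 328049/705600, Σt·s = 220, Σ1/t·s = 167/21.)
Eliminating b: (328049/705600)·(row 1) − 6·(row 2) gives (35943563/705600)·m = (328049/705600)·220 − 6·(167/21) = 1925179/35280, so m = 38503580/35943563.
Then b = ((167/21) − 6·(38503580/35943563))/(328049/705600) = 117902400/35943563.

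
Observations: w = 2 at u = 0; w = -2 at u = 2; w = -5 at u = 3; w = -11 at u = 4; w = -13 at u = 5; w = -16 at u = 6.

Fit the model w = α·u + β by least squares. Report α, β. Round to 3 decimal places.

With design matrix X, XᵀX = [[90, 20]; [20, 6]] and Xᵀw = [-224, -45]ᵀ.
Determinant 90·6 − 20² = 140.
α = ((-224)·6 − 20·(-45))/140 = -111/35; β = (90·(-45) − 20·(-224))/140 = 43/14.

α = -3.171, β = 3.071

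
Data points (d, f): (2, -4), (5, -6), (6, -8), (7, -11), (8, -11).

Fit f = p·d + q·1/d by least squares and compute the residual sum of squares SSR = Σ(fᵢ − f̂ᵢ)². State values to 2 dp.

SSR = 3.20

From the data, Σd·d = 178, Σd·1/d = 5, Σ1/d·1/d = 249649/705600.
For Mᵀf: Σd·f = -251, Σ1/d·f = -6283/840.
Eliminating q: (249649/705600)·(row 1) − 5·(row 2) gives (13398761/352800)·p = (249649/705600)·(-251) − 5·(-6283/840) = -36273299/705600, so p = -36273299/26797522.
Then q = ((-6283/840) − 5·(-36273299/26797522))/(249649/705600) = -26953080/13398761.
Residuals: -3845205/13398761, 31362595/26797522, 6121989/13398761, -33158769/26797522, 1075960/13398761; SSR = 85709585/26797522.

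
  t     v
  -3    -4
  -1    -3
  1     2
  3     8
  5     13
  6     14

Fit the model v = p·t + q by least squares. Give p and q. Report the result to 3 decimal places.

p = 2.219, q = 0.932

Forming AᵀA = [[81, 11]; [11, 6]] and Aᵀv = [190, 30]ᵀ gives AᵀA·[p, q]ᵀ = Aᵀv.
Eliminating q: 6·(row 1) − 11·(row 2) gives 365·p = 6·190 − 11·30 = 810, so p = 162/73.
Then q = (30 − 11·(162/73))/6 = 68/73.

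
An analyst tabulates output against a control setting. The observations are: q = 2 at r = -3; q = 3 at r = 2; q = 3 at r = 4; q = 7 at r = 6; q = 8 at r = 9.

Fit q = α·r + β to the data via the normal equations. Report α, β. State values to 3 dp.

α = 0.532, β = 2.685

MᵀM·[α, β]ᵀ = Mᵀq reads: 146·α + 18·β = 126;  18·α + 5·β = 23.
(Σr·r = 146, Σr = 18, Σ1 = 5, Σr·q = 126, Σq = 23.)
Δ = 146·5 − 18² = 406.
α = (126·5 − 18·23)/406 = 108/203; β = (146·23 − 18·126)/406 = 545/203.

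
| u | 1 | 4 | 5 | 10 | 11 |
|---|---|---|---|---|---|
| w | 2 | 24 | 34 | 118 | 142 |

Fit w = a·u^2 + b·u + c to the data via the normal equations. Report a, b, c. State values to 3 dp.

a = 0.983, b = 2.134, c = -0.916

Compute the Gram sums: Σu^2·u^2 = 25523, Σu^2·u = 2521, Σu^2 = 263, Σu·u = 263, Σu = 31, Σ1 = 5.
Moment sums: Σu^2·w = 30218, Σu·w = 3010, Σw = 320.
So AᵀA·[a, b, c]ᵀ = Aᵀw: [[25523, 2521, 263]; [2521, 263, 31]; [263, 31, 5]]·[a, b, c]ᵀ = [30218, 3010, 320]ᵀ.
Inverting the 3×3 Gram matrix, [a, b, c]ᵀ = [4747/4831, 10309/4831, -4424/4831]ᵀ.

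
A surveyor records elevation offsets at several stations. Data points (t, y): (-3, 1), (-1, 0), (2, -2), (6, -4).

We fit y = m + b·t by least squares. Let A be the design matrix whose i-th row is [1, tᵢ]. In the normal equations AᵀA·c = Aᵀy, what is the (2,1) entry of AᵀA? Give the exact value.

Row 2 ↔ basis t, column 1 ↔ basis 1, so (AᵀA)_{2,1} = Σᵢ t = (-3)·(1) + (-1)·(1) + (2)·(1) + (6)·(1) = 4.

4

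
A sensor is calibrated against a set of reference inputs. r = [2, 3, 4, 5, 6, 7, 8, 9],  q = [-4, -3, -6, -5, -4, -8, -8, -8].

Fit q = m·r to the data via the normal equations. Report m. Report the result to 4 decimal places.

Sums needed: Σr·r = 284.
For Mᵀq: Σr·q = -282.
So MᵀM·[m]ᵀ = Mᵀq: [[284]]·[m]ᵀ = [-282]ᵀ.
m = (-282)/284 = -0.992958.

m = -0.9930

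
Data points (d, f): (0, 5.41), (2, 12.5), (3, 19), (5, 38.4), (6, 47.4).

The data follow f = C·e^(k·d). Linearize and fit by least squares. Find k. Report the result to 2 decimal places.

Linearized form: ln f = k·d + ln C. From the 5 transformed points,
Sums: Σd = 16.0000, Σ(d)² = 74.0000, Σln f = 14.6651, Σd·ln f = 55.2768.
Normal system: [[74.0000, 16.0000]; [16.0000, 5]]·[k, ln C]ᵀ = [55.2768, 14.6651]ᵀ.
Δ = 74.0000·5 − (16.0000)² = 114.0000; k = (55.2768·5 − 16.0000·14.6651)/114.0000 = 0.36616, ln C = (74.0000·14.6651 − 16.0000·55.2768)/114.0000 = 1.76130.

k = 0.37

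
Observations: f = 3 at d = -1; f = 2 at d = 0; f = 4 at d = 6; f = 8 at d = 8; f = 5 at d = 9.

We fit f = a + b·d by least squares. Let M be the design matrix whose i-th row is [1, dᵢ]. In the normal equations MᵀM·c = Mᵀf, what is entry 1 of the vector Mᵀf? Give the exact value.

22

Entry 1 ↔ basis 1, so (Mᵀf)_{1} = Σᵢ fᵢ = (1)·(3) + (1)·(2) + (1)·(4) + (1)·(8) + (1)·(5) = 22.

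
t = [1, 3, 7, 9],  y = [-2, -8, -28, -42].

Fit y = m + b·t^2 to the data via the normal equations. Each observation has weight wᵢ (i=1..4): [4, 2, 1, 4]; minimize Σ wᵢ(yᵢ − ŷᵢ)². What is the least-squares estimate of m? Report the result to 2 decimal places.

m = -2.25

From the data, Σwᵢ·1 = 11, Σwᵢ·t^2 = 395, Σwᵢ·t^2·t^2 = 28811.
Right-hand side: Σwᵢ·y = -220, Σwᵢ·t^2·y = -15132.
MᵀWM·[m, b]ᵀ = MᵀWy becomes [[11, 395]; [395, 28811]]·[m, b]ᵀ = [-220, -15132]ᵀ.
Eliminating b: 28811·(row 1) − 395·(row 2) gives 160896·m = 28811·(-220) − 395·(-15132) = -361280, so m = -5645/2514.
Then b = ((-15132) − 395·(-5645/2514))/28811 = -1243/2514.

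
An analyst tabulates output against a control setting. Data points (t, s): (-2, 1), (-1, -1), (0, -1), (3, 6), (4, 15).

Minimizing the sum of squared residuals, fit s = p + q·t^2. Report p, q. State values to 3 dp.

p = -2.103, q = 1.017

The normal equations are: 5·p + 30·q = 20;  30·p + 354·q = 297.
(Σ1 = 5, Σt^2 = 30, Σt^2·t^2 = 354, Σs = 20, Σt^2·s = 297.)
Eliminating q: 354·(row 1) − 30·(row 2) gives 870·p = 354·20 − 30·297 = -1830, so p = -61/29.
Then q = (297 − 30·(-61/29))/354 = 59/58.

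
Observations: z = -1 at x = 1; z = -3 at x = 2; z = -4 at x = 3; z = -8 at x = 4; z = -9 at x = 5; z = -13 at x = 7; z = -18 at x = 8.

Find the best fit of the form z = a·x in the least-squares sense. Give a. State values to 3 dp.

Setting ∂/∂a … = 0 gives: 168·a = -331.
Hence a = -331 / 168 ≈ -1.97024.

a = -1.970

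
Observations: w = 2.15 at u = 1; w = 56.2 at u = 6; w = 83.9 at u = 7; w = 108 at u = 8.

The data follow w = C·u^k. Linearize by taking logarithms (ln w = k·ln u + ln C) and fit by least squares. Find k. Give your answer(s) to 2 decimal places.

Let Y = ln w. Fitting Y = k·ln u + ln C by least squares:
AᵀA = [[11.3210, 5.8171]; [5.8171, 4]], rhs = [25.5747, 13.9061]ᵀ  (here Σln u = 5.8171, Σ(ln u)² = 11.3210, Σln w = 13.9061, Σln u·ln w = 25.5747).
Δ = 11.3210·4 − (5.8171)² = 11.4454; k = (25.5747·4 − 5.8171·13.9061)/11.4454 = 1.87021, ln C = (11.3210·13.9061 − 5.8171·25.5747)/11.4454 = 0.75673.

k = 1.87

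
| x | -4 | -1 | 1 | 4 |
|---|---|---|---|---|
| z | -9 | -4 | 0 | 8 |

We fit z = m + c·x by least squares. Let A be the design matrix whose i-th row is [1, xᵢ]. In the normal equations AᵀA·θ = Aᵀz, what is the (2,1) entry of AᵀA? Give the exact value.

0

Row 2 ↔ basis x, column 1 ↔ basis 1, so (AᵀA)_{2,1} = Σᵢ x = (-4)·(1) + (-1)·(1) + (1)·(1) + (4)·(1) = 0.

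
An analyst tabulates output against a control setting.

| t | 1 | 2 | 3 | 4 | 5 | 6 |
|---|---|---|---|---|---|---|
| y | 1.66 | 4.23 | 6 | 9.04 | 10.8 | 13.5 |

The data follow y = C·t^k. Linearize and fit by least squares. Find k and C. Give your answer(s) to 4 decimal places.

k = 1.1542, C = 1.7422

Linearized form: ln y = k·ln t + ln C. From the 6 transformed points,
Sums: Σln t = 6.5793, Σ(ln t)² = 9.4099, Σln y = 10.9247, Σln t·ln y = 14.5134.
Normal system: [[9.4099, 6.5793]; [6.5793, 6]]·[k, ln C]ᵀ = [14.5134, 10.9247]ᵀ.
Solving (det = 13.1729): k = 1.15420, ln C = 0.55515, so C = exp(0.55515) = 1.74221.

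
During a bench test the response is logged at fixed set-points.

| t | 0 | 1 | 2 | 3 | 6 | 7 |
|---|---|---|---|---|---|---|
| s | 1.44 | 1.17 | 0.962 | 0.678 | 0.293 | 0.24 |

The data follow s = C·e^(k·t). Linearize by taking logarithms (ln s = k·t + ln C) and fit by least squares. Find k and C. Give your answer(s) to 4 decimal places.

k = -0.2661, C = 1.5158

Linearized form: ln s = k·t + ln C. From the 6 transformed points,
Σt = 19.0000, Σ(t)² = 99.0000, Σln s = -2.5604, Σt·ln s = -18.4416.
Equations: 99.0000·k + 19.0000·ln C = -18.4416;  19.0000·k + 6·ln C = -2.5604.
Solving (det = 233.0000): k = -0.26610, ln C = 0.41593, so C = exp(0.41593) = 1.51577.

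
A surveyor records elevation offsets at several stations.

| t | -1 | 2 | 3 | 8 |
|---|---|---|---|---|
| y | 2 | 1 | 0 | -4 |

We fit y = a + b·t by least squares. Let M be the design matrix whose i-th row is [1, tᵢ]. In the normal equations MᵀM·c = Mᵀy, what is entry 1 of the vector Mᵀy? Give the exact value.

Entry 1 ↔ basis 1, so (Mᵀy)_{1} = Σᵢ yᵢ = (1)·(2) + (1)·(1) + (1)·(0) + (1)·(-4) = -1.

-1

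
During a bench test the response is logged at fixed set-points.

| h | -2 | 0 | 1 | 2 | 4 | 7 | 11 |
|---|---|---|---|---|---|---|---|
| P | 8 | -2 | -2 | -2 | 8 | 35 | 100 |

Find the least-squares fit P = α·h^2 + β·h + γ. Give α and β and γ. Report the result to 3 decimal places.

α = 1.026, β = -2.082, γ = -1.036

Normal-equation sums: Σh^2·h^2 = 17331, Σh^2·h = 1739, Σh^2 = 195, Σh·h = 195, Σh = 23, Σ1 = 7.
And Σh^2·P = 13965, Σh·P = 1355, ΣP = 145.
MᵀM·[α, β, γ]ᵀ = MᵀP becomes [[17331, 1739, 195]; [1739, 195, 23]; [195, 23, 7]]·[α, β, γ]ᵀ = [13965, 1355, 145]ᵀ.
Row-reducing yields α = 96465/93989, β = -391365/187978, γ = -6715/6482.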